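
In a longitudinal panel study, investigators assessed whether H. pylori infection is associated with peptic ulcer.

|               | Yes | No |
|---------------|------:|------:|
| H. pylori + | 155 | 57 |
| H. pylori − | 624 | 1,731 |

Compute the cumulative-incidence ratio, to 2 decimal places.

Cells: a = 155, b = 57, c = 624, d = 1731.
Risk in exposed = 155/212 = 0.73113; risk in unexposed = 624/2355 = 0.26497.
RR = 0.73113 / 0.26497 = 2.75932
The risk among the exposed is 2.76 times that among the unexposed.

2.76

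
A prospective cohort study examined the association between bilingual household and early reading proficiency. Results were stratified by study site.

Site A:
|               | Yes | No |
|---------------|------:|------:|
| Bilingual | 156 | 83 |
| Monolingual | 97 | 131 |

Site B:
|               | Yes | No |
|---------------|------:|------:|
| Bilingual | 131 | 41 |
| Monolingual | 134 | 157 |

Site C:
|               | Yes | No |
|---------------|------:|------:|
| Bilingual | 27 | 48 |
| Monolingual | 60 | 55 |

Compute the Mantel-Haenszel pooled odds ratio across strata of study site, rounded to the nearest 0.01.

OR_MH = Σ(aᵢdᵢ/nᵢ) / Σ(bᵢcᵢ/nᵢ), where nᵢ is the stratum total.
Stratum 1 (Site A): n = 467; a·d/n = 156·131/467 = 43.7602; b·c/n = 83·97/467 = 17.2398
Stratum 2 (Site B): n = 463; a·d/n = 131·157/463 = 44.4212; b·c/n = 41·134/463 = 11.8661
Stratum 3 (Site C): n = 190; a·d/n = 27·55/190 = 7.8158; b·c/n = 48·60/190 = 15.1579
OR_MH = (43.7602 + 44.4212 + 7.8158) / (17.2398 + 11.8661 + 15.1579) = 95.9971 / 44.2638 = 2.16875

2.17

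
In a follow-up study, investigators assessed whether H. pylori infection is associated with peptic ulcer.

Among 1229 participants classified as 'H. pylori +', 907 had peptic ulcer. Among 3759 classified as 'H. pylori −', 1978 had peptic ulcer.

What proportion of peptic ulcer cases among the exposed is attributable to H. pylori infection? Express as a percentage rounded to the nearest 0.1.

28.7

From the description: a = 907, b = 322, c = 1978, d = 1781.
Risk in exposed = 907/1229 = 0.73800; risk in unexposed = 1978/3759 = 0.52620.
RR = 0.73800/0.52620 = 1.40250
AR% = (RR − 1)/RR × 100 = (1.40250 − 1)/1.40250 × 100 = 28.6985%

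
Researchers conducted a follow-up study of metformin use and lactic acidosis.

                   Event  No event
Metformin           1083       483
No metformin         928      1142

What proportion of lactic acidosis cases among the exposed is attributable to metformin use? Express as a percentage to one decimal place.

35.2

Cells: a = 1083, b = 483, c = 928, d = 1142.
Risk in exposed = 1083/1566 = 0.69157; risk in unexposed = 928/2070 = 0.44831.
RR = 0.69157/0.44831 = 1.54262
AR% = (RR − 1)/RR × 100 = (1.54262 − 1)/1.54262 × 100 = 35.1752%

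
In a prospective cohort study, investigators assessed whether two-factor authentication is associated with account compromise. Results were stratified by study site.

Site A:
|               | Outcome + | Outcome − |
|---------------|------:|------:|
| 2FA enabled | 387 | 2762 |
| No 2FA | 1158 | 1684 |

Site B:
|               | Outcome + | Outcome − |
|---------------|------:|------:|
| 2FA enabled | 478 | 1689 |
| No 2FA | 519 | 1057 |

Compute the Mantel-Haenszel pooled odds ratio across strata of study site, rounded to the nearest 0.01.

0.32

OR_MH = Σ(aᵢdᵢ/nᵢ) / Σ(bᵢcᵢ/nᵢ), where nᵢ is the stratum total.
Stratum 1 (Site A): n = 5991; a·d/n = 387·1684/5991 = 108.7812; b·c/n = 2762·1158/5991 = 533.8668
Stratum 2 (Site B): n = 3743; a·d/n = 478·1057/3743 = 134.9842; b·c/n = 1689·519/3743 = 234.1948
OR_MH = (108.7812 + 134.9842) / (533.8668 + 234.1948) = 243.7654 / 768.0616 = 0.31738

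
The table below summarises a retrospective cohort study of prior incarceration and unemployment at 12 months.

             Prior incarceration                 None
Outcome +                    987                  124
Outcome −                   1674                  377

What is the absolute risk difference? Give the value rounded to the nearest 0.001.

Reading the table with exposure as columns: a = 987 (Prior incarceration, case), b = 1674 (Prior incarceration, non-case), c = 124 (None, case), d = 377.
Risk in exposed = 987/2661 = 0.370913; risk in unexposed = 124/501 = 0.247505.
Risk difference = 0.370913 − 0.247505 = 0.123408

0.123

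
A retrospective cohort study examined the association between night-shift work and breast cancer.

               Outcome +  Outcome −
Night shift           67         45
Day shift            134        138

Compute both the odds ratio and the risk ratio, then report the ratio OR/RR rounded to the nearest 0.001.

Cells: a = 67, b = 45, c = 134, d = 138.
OR = (67·138)/(45·134) = 9246/6030 = 1.53333
Risk in exposed = 67/112 = 0.59821; risk in unexposed = 134/272 = 0.49265; RR = 1.21429
OR/RR = 1.53333 / 1.21429 = 1.26275
The outcome is not rare, so the OR lies further from 1 than the RR.

1.263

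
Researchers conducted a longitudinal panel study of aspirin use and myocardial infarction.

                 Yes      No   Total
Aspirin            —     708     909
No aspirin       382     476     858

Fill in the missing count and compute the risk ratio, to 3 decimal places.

The missing cell is in the exposed row: 909 − 708 = 201.
So a = 201, b = 708, c = 382, d = 476.
RR = [a/(a+b)] / [c/(c+d)] = (201/909) / (382/858) = 0.22112/0.44522 = 0.49666

0.497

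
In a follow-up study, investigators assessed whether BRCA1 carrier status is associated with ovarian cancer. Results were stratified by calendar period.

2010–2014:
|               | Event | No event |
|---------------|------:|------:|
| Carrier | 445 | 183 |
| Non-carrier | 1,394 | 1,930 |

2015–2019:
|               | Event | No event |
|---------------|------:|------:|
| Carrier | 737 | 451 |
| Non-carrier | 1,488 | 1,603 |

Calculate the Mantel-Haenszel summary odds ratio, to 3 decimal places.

2.229

OR_MH = Σ(aᵢdᵢ/nᵢ) / Σ(bᵢcᵢ/nᵢ), where nᵢ is the stratum total.
Stratum 1 (2010–2014): n = 3952; a·d/n = 445·1930/3952 = 217.3203; b·c/n = 183·1394/3952 = 64.5501
Stratum 2 (2015–2019): n = 4279; a·d/n = 737·1603/4279 = 276.0951; b·c/n = 451·1488/4279 = 156.8329
OR_MH = (217.3203 + 276.0951) / (64.5501 + 156.8329) = 493.4155 / 221.3830 = 2.22879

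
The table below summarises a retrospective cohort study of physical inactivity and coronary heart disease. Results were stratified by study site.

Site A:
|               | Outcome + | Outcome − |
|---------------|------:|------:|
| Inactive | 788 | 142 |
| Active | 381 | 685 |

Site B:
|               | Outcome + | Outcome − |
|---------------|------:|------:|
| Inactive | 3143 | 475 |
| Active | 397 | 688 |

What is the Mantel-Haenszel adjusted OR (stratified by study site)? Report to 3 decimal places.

10.866

OR_MH = Σ(aᵢdᵢ/nᵢ) / Σ(bᵢcᵢ/nᵢ), where nᵢ is the stratum total.
Stratum 1 (Site A): n = 1996; a·d/n = 788·685/1996 = 270.4309; b·c/n = 142·381/1996 = 27.1052
Stratum 2 (Site B): n = 4703; a·d/n = 3143·688/4703 = 459.7882; b·c/n = 475·397/4703 = 40.0967
OR_MH = (270.4309 + 459.7882) / (27.1052 + 40.0967) = 730.2191 / 67.2020 = 10.86604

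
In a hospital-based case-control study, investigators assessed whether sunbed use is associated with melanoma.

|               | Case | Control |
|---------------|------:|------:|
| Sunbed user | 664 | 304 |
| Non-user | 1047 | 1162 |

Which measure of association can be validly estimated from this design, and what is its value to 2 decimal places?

2.42

Cells: a = 664, b = 304, c = 1047, d = 1162.
This is a hospital-based case-control study: participants were sampled on outcome status, so risks in the source population cannot be estimated directly — relative risk is not valid here. The odds ratio is the appropriate measure.
OR = (a·d)/(b·c) = (664 × 1162) / (304 × 1047) = 771568 / 318288 = 2.42412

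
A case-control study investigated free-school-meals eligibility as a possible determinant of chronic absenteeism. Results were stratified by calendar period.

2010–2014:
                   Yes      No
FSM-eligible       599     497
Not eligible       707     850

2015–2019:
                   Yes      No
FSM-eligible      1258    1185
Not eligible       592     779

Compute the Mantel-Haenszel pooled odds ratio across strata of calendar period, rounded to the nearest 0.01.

1.42

OR_MH = Σ(aᵢdᵢ/nᵢ) / Σ(bᵢcᵢ/nᵢ), where nᵢ is the stratum total.
Stratum 1 (2010–2014): n = 2653; a·d/n = 599·850/2653 = 191.9148; b·c/n = 497·707/2653 = 132.4459
Stratum 2 (2015–2019): n = 3814; a·d/n = 1258·779/3814 = 256.9434; b·c/n = 1185·592/3814 = 183.9329
OR_MH = (191.9148 + 256.9434) / (132.4459 + 183.9329) = 448.8582 / 316.3788 = 1.41874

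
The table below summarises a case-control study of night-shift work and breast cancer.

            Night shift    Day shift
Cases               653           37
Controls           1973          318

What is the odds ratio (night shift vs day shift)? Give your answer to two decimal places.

Reading the table with exposure as columns: a = 653 (Night shift, case), b = 1973 (Night shift, non-case), c = 37 (Day shift, case), d = 318.
OR = (a·d)/(b·c) = (653 × 318) / (1973 × 37) = 207654 / 73001 = 2.84454
The odds of breast cancer are about 2.84 times as high in the night shift group.

2.84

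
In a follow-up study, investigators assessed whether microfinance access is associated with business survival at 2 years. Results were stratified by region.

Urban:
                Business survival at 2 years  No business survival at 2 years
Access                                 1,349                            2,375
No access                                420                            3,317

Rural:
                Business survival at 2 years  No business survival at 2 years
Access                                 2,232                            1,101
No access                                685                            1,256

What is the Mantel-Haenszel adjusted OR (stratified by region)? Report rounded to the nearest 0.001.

OR_MH = Σ(aᵢdᵢ/nᵢ) / Σ(bᵢcᵢ/nᵢ), where nᵢ is the stratum total.
Stratum 1 (Urban): n = 7461; a·d/n = 1349·3317/7461 = 599.7364; b·c/n = 2375·420/7461 = 133.6952
Stratum 2 (Rural): n = 5274; a·d/n = 2232·1256/5274 = 531.5495; b·c/n = 1101·685/5274 = 143.0006
OR_MH = (599.7364 + 531.5495) / (133.6952 + 143.0006) = 1131.2859 / 276.6958 = 4.08855

4.089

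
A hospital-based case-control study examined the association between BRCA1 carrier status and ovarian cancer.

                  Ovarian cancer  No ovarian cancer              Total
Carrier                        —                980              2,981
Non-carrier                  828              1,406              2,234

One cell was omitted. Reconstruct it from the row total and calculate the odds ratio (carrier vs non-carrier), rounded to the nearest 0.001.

3.467

The missing cell is in the exposed row: 2981 − 980 = 2001.
So a = 2001, b = 980, c = 828, d = 1406.
OR = (a·d)/(b·c) = (2001 × 1406) / (980 × 828) = 2813406 / 811440 = 3.46718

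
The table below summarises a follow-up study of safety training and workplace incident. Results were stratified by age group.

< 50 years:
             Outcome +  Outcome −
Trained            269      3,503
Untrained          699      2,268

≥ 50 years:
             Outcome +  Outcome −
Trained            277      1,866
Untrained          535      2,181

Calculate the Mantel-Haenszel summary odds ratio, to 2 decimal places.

0.38

OR_MH = Σ(aᵢdᵢ/nᵢ) / Σ(bᵢcᵢ/nᵢ), where nᵢ is the stratum total.
Stratum 1 (< 50 years): n = 6739; a·d/n = 269·2268/6739 = 90.5315; b·c/n = 3503·699/6739 = 363.3472
Stratum 2 (≥ 50 years): n = 4859; a·d/n = 277·2181/4859 = 124.3336; b·c/n = 1866·535/4859 = 205.4559
OR_MH = (90.5315 + 124.3336) / (363.3472 + 205.4559) = 214.8651 / 568.8031 = 0.37775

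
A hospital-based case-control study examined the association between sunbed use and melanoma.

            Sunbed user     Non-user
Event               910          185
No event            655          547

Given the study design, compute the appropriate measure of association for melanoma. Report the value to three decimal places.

4.108

Reading the table with exposure as columns: a = 910 (Sunbed user, case), b = 655 (Sunbed user, non-case), c = 185 (Non-user, case), d = 547.
This is a hospital-based case-control study: participants were sampled on outcome status, so risks in the source population cannot be estimated directly — relative risk is not valid here. The odds ratio is the appropriate measure.
OR = (a·d)/(b·c) = (910 × 547) / (655 × 185) = 497770 / 121175 = 4.10786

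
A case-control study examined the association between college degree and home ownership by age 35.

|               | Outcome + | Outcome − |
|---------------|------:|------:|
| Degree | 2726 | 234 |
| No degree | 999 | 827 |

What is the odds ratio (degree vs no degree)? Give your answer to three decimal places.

Cells: a = 2726, b = 234, c = 999, d = 827.
OR = (a·d)/(b·c) = (2726 × 827) / (234 × 999) = 2254402 / 233766 = 9.64384
The odds of home ownership by age 35 are about 9.64 times as high in the degree group.

9.644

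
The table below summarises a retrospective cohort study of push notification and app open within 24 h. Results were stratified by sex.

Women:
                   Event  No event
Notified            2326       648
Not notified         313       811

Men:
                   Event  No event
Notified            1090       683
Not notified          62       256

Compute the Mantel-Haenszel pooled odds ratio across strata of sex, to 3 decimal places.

8.513

OR_MH = Σ(aᵢdᵢ/nᵢ) / Σ(bᵢcᵢ/nᵢ), where nᵢ is the stratum total.
Stratum 1 (Women): n = 4098; a·d/n = 2326·811/4098 = 460.3187; b·c/n = 648·313/4098 = 49.4934
Stratum 2 (Men): n = 2091; a·d/n = 1090·256/2091 = 133.4481; b·c/n = 683·62/2091 = 20.2516
OR_MH = (460.3187 + 133.4481) / (49.4934 + 20.2516) = 593.7668 / 69.7450 = 8.51340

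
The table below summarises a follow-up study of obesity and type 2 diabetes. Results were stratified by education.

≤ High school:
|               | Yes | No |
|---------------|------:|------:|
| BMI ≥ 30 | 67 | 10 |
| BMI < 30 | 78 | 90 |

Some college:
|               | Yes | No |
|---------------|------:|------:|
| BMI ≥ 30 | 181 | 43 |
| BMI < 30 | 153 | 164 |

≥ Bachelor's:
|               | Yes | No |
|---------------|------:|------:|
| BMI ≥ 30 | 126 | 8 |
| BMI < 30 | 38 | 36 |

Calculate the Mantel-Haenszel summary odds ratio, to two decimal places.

6.03

OR_MH = Σ(aᵢdᵢ/nᵢ) / Σ(bᵢcᵢ/nᵢ), where nᵢ is the stratum total.
Stratum 1 (≤ High school): n = 245; a·d/n = 67·90/245 = 24.6122; b·c/n = 10·78/245 = 3.1837
Stratum 2 (Some college): n = 541; a·d/n = 181·164/541 = 54.8688; b·c/n = 43·153/541 = 12.1608
Stratum 3 (≥ Bachelor's): n = 208; a·d/n = 126·36/208 = 21.8077; b·c/n = 8·38/208 = 1.4615
OR_MH = (24.6122 + 54.8688 + 21.8077) / (3.1837 + 12.1608 + 1.4615) = 101.2887 / 16.8060 = 6.02693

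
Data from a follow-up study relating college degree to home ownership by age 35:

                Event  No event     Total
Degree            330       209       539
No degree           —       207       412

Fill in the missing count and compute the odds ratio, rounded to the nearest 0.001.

1.594

The missing cell is in the unexposed row: 412 − 207 = 205.
So a = 330, b = 209, c = 205, d = 207.
OR = (a·d)/(b·c) = (330 × 207) / (209 × 205) = 68310 / 42845 = 1.59435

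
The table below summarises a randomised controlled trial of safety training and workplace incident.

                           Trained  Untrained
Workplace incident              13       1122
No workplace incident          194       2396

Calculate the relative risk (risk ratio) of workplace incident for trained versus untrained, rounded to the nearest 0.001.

0.197

Reading the table with exposure as columns: a = 13 (Trained, case), b = 194 (Trained, non-case), c = 1122 (Untrained, case), d = 2396.
Risk in exposed = 13/207 = 0.06280; risk in unexposed = 1122/3518 = 0.31893.
RR = 0.06280 / 0.31893 = 0.19691
The risk is 80% lower among the exposed than among the unexposed.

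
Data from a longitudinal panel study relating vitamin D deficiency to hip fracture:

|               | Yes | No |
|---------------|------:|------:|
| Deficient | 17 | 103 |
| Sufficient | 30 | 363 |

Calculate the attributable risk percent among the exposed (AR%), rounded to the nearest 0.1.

46.1

Cells: a = 17, b = 103, c = 30, d = 363.
Risk in exposed = 17/120 = 0.14167; risk in unexposed = 30/393 = 0.07634.
RR = 0.14167/0.07634 = 1.85583
AR% = (RR − 1)/RR × 100 = (1.85583 − 1)/1.85583 × 100 = 46.1159%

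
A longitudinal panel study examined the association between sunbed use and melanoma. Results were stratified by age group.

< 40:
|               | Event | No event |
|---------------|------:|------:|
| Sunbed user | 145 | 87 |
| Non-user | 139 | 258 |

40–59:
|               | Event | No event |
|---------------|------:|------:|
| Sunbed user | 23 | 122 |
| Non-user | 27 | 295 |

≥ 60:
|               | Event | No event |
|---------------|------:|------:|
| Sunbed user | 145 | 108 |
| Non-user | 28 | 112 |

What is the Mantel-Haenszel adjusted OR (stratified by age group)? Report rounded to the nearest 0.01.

3.39

OR_MH = Σ(aᵢdᵢ/nᵢ) / Σ(bᵢcᵢ/nᵢ), where nᵢ is the stratum total.
Stratum 1 (< 40): n = 629; a·d/n = 145·258/629 = 59.4754; b·c/n = 87·139/629 = 19.2258
Stratum 2 (40–59): n = 467; a·d/n = 23·295/467 = 14.5289; b·c/n = 122·27/467 = 7.0535
Stratum 3 (≥ 60): n = 393; a·d/n = 145·112/393 = 41.3232; b·c/n = 108·28/393 = 7.6947
OR_MH = (59.4754 + 14.5289 + 41.3232) / (19.2258 + 7.0535 + 7.6947) = 115.3274 / 33.9739 = 3.39458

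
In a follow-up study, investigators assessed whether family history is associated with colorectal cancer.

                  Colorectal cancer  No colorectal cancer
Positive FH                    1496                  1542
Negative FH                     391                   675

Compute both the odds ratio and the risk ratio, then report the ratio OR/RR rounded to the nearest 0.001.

Cells: a = 1496, b = 1542, c = 391, d = 675.
OR = (1496·675)/(1542·391) = 1009800/602922 = 1.67484
Risk in exposed = 1496/3038 = 0.49243; risk in unexposed = 391/1066 = 0.36679; RR = 1.34253
OR/RR = 1.67484 / 1.34253 = 1.24753
The outcome is not rare, so the OR lies further from 1 than the RR.

1.248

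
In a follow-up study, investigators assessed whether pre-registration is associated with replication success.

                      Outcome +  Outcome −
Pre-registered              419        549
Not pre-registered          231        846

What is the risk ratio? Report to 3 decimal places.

2.018

Cells: a = 419, b = 549, c = 231, d = 846.
Risk in exposed = 419/968 = 0.43285; risk in unexposed = 231/1077 = 0.21448.
RR = 0.43285 / 0.21448 = 2.01810
The risk among the exposed is 2.02 times that among the unexposed.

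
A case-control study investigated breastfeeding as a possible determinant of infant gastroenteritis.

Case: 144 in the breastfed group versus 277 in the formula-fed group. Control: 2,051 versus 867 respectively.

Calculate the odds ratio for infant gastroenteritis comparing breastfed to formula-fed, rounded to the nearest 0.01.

0.22

From the description: a = 144, b = 2051, c = 277, d = 867.
OR = (a·d)/(b·c) = (144 × 867) / (2051 × 277) = 124848 / 568127 = 0.21975
Exposure is associated with lower odds of infant gastroenteritis (OR = 0.22 < 1).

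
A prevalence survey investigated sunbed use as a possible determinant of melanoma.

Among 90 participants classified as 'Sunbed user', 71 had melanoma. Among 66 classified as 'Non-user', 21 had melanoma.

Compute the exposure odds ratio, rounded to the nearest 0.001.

8.008

From the description: a = 71, b = 19, c = 21, d = 45.
OR = (a·d)/(b·c) = (71 × 45) / (19 × 21) = 3195 / 399 = 8.00752
The odds of melanoma are about 8.01 times as high in the sunbed user group.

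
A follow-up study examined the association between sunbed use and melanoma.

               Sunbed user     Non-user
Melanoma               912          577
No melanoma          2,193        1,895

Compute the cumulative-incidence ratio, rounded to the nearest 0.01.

Reading the table with exposure as columns: a = 912 (Sunbed user, case), b = 2193 (Sunbed user, non-case), c = 577 (Non-user, case), d = 1895.
Risk in exposed = 912/3105 = 0.29372; risk in unexposed = 577/2472 = 0.23341.
RR = 0.29372 / 0.23341 = 1.25836
The risk among the exposed is 1.26 times that among the unexposed.

1.26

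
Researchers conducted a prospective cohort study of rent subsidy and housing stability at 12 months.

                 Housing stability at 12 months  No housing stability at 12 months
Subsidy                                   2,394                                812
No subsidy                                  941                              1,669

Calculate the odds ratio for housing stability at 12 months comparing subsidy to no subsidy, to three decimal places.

Cells: a = 2394, b = 812, c = 941, d = 1669.
OR = (a·d)/(b·c) = (2394 × 1669) / (812 × 941) = 3995586 / 764092 = 5.22919
The odds of housing stability at 12 months are about 5.23 times as high in the subsidy group.

5.229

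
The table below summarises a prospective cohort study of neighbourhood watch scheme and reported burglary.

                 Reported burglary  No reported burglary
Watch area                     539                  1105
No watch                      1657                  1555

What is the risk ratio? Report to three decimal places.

0.636

Cells: a = 539, b = 1105, c = 1657, d = 1555.
Risk in exposed = 539/1644 = 0.32786; risk in unexposed = 1657/3212 = 0.51588.
RR = 0.32786 / 0.51588 = 0.63554
The risk is 36% lower among the exposed than among the unexposed.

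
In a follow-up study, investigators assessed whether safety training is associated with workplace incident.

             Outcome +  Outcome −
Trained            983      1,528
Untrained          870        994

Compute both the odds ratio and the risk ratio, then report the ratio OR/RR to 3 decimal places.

Cells: a = 983, b = 1528, c = 870, d = 994.
OR = (983·994)/(1528·870) = 977102/1329360 = 0.73502
Risk in exposed = 983/2511 = 0.39148; risk in unexposed = 870/1864 = 0.46674; RR = 0.83875
OR/RR = 0.73502 / 0.83875 = 0.87632
The outcome is not rare, so the OR lies further from 1 than the RR.

0.876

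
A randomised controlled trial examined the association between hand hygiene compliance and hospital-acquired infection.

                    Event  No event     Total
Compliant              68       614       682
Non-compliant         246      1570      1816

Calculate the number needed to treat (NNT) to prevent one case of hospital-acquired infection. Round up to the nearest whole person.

Risk in treated group = 68/682 = 0.09971; risk in control = 246/1816 = 0.13546.
Absolute risk reduction = 0.13546 − 0.09971 = 0.03576
NNT = 1 / ARR = 1 / 0.03576 = 27.967 → round up → 28

28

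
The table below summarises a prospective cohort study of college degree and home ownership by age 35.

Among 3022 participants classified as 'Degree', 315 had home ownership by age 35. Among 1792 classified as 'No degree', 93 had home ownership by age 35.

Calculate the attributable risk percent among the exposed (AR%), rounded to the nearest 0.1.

From the description: a = 315, b = 2707, c = 93, d = 1699.
Risk in exposed = 315/3022 = 0.10424; risk in unexposed = 93/1792 = 0.05190.
RR = 0.10424/0.05190 = 2.00850
AR% = (RR − 1)/RR × 100 = (2.00850 − 1)/2.00850 × 100 = 50.2115%

50.2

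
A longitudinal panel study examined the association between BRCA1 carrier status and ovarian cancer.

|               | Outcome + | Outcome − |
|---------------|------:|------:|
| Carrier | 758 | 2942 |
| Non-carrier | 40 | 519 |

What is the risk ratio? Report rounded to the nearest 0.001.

Cells: a = 758, b = 2942, c = 40, d = 519.
Risk in exposed = 758/3700 = 0.20486; risk in unexposed = 40/559 = 0.07156.
RR = 0.20486 / 0.07156 = 2.86299
The risk among the exposed is 2.86 times that among the unexposed.

2.863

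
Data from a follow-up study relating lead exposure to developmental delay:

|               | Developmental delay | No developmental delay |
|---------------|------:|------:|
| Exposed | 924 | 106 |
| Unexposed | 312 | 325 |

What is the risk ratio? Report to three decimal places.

Cells: a = 924, b = 106, c = 312, d = 325.
Risk in exposed = 924/1030 = 0.89709; risk in unexposed = 312/637 = 0.48980.
RR = 0.89709 / 0.48980 = 1.83155
The risk among the exposed is 1.83 times that among the unexposed.

1.832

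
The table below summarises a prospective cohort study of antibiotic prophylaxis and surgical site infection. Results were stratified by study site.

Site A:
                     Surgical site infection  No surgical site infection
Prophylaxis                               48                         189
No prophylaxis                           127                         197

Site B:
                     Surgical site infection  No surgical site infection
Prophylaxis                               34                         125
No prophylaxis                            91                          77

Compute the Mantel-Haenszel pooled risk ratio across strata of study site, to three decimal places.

0.462

RR_MH = Σ(aᵢ·n₀ᵢ/nᵢ) / Σ(cᵢ·n₁ᵢ/nᵢ), with n₁ᵢ = aᵢ+bᵢ (exposed), n₀ᵢ = cᵢ+dᵢ (unexposed), nᵢ = n₁ᵢ+n₀ᵢ.
Stratum 1 (Site A): n₁ = 237, n₀ = 324, n = 561; a·n₀/n = 48·324/561 = 27.7219; c·n₁/n = 127·237/561 = 53.6524
Stratum 2 (Site B): n₁ = 159, n₀ = 168, n = 327; a·n₀/n = 34·168/327 = 17.4679; c·n₁/n = 91·159/327 = 44.2477
RR_MH = (27.7219 + 17.4679) / (53.6524 + 44.2477) = 45.1898 / 97.9001 = 0.46159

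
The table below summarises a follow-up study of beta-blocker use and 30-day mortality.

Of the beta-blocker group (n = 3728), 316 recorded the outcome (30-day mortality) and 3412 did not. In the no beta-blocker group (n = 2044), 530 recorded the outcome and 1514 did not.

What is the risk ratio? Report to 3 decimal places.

From the description: a = 316, b = 3412, c = 530, d = 1514.
Risk in exposed = 316/3728 = 0.08476; risk in unexposed = 530/2044 = 0.25930.
RR = 0.08476 / 0.25930 = 0.32690
The risk is 67% lower among the exposed than among the unexposed.

0.327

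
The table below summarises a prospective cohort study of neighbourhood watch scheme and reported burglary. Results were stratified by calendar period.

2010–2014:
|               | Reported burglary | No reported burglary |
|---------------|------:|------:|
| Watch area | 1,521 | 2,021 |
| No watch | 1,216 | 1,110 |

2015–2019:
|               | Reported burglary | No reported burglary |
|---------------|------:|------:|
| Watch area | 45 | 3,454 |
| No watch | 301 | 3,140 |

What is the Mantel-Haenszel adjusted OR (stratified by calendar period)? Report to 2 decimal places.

OR_MH = Σ(aᵢdᵢ/nᵢ) / Σ(bᵢcᵢ/nᵢ), where nᵢ is the stratum total.
Stratum 1 (2010–2014): n = 5868; a·d/n = 1521·1110/5868 = 287.7147; b·c/n = 2021·1216/5868 = 418.8030
Stratum 2 (2015–2019): n = 6940; a·d/n = 45·3140/6940 = 20.3602; b·c/n = 3454·301/6940 = 149.8061
OR_MH = (287.7147 + 20.3602) / (418.8030 + 149.8061) = 308.0750 / 568.6091 = 0.54180

0.54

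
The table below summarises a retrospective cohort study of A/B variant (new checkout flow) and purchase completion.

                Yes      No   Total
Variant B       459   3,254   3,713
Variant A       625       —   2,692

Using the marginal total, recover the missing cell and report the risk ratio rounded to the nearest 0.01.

The missing cell is in the unexposed row: 2692 − 625 = 2067.
So a = 459, b = 3254, c = 625, d = 2067.
RR = [a/(a+b)] / [c/(c+d)] = (459/3713) / (625/2692) = 0.12362/0.23217 = 0.53245

0.53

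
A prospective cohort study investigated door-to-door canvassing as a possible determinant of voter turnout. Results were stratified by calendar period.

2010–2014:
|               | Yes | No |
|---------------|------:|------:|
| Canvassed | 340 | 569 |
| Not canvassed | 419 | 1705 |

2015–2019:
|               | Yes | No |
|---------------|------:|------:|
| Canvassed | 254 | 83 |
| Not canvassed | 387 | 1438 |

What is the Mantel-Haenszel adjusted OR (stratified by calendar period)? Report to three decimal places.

3.853

OR_MH = Σ(aᵢdᵢ/nᵢ) / Σ(bᵢcᵢ/nᵢ), where nᵢ is the stratum total.
Stratum 1 (2010–2014): n = 3033; a·d/n = 340·1705/3033 = 191.1309; b·c/n = 569·419/3033 = 78.6057
Stratum 2 (2015–2019): n = 2162; a·d/n = 254·1438/2162 = 168.9417; b·c/n = 83·387/2162 = 14.8571
OR_MH = (191.1309 + 168.9417) / (78.6057 + 14.8571) = 360.0726 / 93.4627 = 3.85258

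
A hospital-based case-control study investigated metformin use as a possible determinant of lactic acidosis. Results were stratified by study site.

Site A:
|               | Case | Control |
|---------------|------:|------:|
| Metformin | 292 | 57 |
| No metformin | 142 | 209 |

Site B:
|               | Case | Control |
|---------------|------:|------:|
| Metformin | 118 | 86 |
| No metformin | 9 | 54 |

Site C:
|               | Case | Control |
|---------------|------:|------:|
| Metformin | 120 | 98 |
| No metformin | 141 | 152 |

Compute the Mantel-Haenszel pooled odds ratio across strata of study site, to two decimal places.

OR_MH = Σ(aᵢdᵢ/nᵢ) / Σ(bᵢcᵢ/nᵢ), where nᵢ is the stratum total.
Stratum 1 (Site A): n = 700; a·d/n = 292·209/700 = 87.1829; b·c/n = 57·142/700 = 11.5629
Stratum 2 (Site B): n = 267; a·d/n = 118·54/267 = 23.8652; b·c/n = 86·9/267 = 2.8989
Stratum 3 (Site C): n = 511; a·d/n = 120·152/511 = 35.6947; b·c/n = 98·141/511 = 27.0411
OR_MH = (87.1829 + 23.8652 + 35.6947) / (11.5629 + 2.8989 + 27.0411) = 146.7427 / 41.5028 = 3.53573

3.54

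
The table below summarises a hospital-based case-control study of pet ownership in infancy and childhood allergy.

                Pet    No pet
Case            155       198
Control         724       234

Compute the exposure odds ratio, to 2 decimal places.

0.25

Reading the table with exposure as columns: a = 155 (Pet, case), b = 724 (Pet, non-case), c = 198 (No pet, case), d = 234.
OR = (a·d)/(b·c) = (155 × 234) / (724 × 198) = 36270 / 143352 = 0.25301
Exposure is associated with lower odds of childhood allergy (OR = 0.25 < 1).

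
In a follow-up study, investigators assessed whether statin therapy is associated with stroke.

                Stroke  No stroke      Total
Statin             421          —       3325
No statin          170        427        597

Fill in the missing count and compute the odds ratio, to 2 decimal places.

The missing cell is in the exposed row: 3325 − 421 = 2904.
So a = 421, b = 2904, c = 170, d = 427.
OR = (a·d)/(b·c) = (421 × 427) / (2904 × 170) = 179767 / 493680 = 0.36414

0.36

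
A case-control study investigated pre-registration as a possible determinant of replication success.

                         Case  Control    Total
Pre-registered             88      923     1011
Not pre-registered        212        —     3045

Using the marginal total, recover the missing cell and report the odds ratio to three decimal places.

1.274

The missing cell is in the unexposed row: 3045 − 212 = 2833.
So a = 88, b = 923, c = 212, d = 2833.
OR = (a·d)/(b·c) = (88 × 2833) / (923 × 212) = 249304 / 195676 = 1.27407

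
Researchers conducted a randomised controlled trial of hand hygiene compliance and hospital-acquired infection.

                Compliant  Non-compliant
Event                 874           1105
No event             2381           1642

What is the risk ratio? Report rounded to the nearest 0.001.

0.668

Reading the table with exposure as columns: a = 874 (Compliant, case), b = 2381 (Compliant, non-case), c = 1105 (Non-compliant, case), d = 1642.
Risk in exposed = 874/3255 = 0.26851; risk in unexposed = 1105/2747 = 0.40226.
RR = 0.26851 / 0.40226 = 0.66751
The risk is 33% lower among the exposed than among the unexposed.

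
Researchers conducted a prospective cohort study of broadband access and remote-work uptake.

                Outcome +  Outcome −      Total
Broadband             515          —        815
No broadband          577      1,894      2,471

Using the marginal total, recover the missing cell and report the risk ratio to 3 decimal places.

2.706

The missing cell is in the exposed row: 815 − 515 = 300.
So a = 515, b = 300, c = 577, d = 1894.
RR = [a/(a+b)] / [c/(c+d)] = (515/815) / (577/2471) = 0.63190/0.23351 = 2.70612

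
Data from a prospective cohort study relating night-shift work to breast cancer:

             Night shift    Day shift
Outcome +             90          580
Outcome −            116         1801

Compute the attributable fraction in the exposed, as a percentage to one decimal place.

Reading the table with exposure as columns: a = 90 (Night shift, case), b = 116 (Night shift, non-case), c = 580 (Day shift, case), d = 1801.
Risk in exposed = 90/206 = 0.43689; risk in unexposed = 580/2381 = 0.24360.
RR = 0.43689/0.24360 = 1.79352
AR% = (RR − 1)/RR × 100 = (1.79352 − 1)/1.79352 × 100 = 44.2438%

44.2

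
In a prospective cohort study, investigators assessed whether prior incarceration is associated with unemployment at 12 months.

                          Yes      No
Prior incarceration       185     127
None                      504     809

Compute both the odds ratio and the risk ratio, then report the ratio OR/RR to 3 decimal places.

Cells: a = 185, b = 127, c = 504, d = 809.
OR = (185·809)/(127·504) = 149665/64008 = 2.33822
Risk in exposed = 185/312 = 0.59295; risk in unexposed = 504/1313 = 0.38385; RR = 1.54473
OR/RR = 2.33822 / 1.54473 = 1.51368
The outcome is not rare, so the OR lies further from 1 than the RR.

1.514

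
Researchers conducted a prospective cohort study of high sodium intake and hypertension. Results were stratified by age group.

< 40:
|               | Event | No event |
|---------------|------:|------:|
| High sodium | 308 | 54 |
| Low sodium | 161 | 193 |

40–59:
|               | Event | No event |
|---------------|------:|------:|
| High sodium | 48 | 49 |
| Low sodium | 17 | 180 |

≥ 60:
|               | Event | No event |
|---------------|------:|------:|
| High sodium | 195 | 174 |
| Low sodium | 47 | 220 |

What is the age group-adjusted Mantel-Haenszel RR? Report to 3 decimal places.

RR_MH = Σ(aᵢ·n₀ᵢ/nᵢ) / Σ(cᵢ·n₁ᵢ/nᵢ), with n₁ᵢ = aᵢ+bᵢ (exposed), n₀ᵢ = cᵢ+dᵢ (unexposed), nᵢ = n₁ᵢ+n₀ᵢ.
Stratum 1 (< 40): n₁ = 362, n₀ = 354, n = 716; a·n₀/n = 308·354/716 = 152.2793; c·n₁/n = 161·362/716 = 81.3994
Stratum 2 (40–59): n₁ = 97, n₀ = 197, n = 294; a·n₀/n = 48·197/294 = 32.1633; c·n₁/n = 17·97/294 = 5.6088
Stratum 3 (≥ 60): n₁ = 369, n₀ = 267, n = 636; a·n₀/n = 195·267/636 = 81.8632; c·n₁/n = 47·369/636 = 27.2689
RR_MH = (152.2793 + 32.1633 + 81.8632) / (81.3994 + 5.6088 + 27.2689) = 266.3058 / 114.2772 = 2.33035

2.330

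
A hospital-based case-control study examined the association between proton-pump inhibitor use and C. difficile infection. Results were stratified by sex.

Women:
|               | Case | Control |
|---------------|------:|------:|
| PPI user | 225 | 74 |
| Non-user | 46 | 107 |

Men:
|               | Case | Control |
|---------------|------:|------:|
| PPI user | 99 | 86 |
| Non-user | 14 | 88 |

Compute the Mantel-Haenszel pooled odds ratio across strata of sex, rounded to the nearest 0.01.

OR_MH = Σ(aᵢdᵢ/nᵢ) / Σ(bᵢcᵢ/nᵢ), where nᵢ is the stratum total.
Stratum 1 (Women): n = 452; a·d/n = 225·107/452 = 53.2633; b·c/n = 74·46/452 = 7.5310
Stratum 2 (Men): n = 287; a·d/n = 99·88/287 = 30.3554; b·c/n = 86·14/287 = 4.1951
OR_MH = (53.2633 + 30.3554) / (7.5310 + 4.1951) = 83.6187 / 11.7261 = 7.13099

7.13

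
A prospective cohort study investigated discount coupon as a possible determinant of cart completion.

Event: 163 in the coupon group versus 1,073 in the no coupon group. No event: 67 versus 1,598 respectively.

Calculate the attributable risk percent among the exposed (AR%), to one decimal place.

From the description: a = 163, b = 67, c = 1073, d = 1598.
Risk in exposed = 163/230 = 0.70870; risk in unexposed = 1073/2671 = 0.40172.
RR = 0.70870/0.40172 = 1.76414
AR% = (RR − 1)/RR × 100 = (1.76414 − 1)/1.76414 × 100 = 43.3153%

43.3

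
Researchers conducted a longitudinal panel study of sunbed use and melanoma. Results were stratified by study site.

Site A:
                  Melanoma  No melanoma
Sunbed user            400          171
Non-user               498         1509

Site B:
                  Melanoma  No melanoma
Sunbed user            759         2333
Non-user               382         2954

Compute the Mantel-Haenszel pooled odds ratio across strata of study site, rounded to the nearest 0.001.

OR_MH = Σ(aᵢdᵢ/nᵢ) / Σ(bᵢcᵢ/nᵢ), where nᵢ is the stratum total.
Stratum 1 (Site A): n = 2578; a·d/n = 400·1509/2578 = 234.1350; b·c/n = 171·498/2578 = 33.0326
Stratum 2 (Site B): n = 6428; a·d/n = 759·2954/6428 = 348.7999; b·c/n = 2333·382/6428 = 138.6444
OR_MH = (234.1350 + 348.7999) / (33.0326 + 138.6444) = 582.9349 / 171.6770 = 3.39553

3.396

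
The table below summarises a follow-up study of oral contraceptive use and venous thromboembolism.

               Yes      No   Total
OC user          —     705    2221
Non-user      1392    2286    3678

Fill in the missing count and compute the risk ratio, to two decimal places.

1.80

The missing cell is in the exposed row: 2221 − 705 = 1516.
So a = 1516, b = 705, c = 1392, d = 2286.
RR = [a/(a+b)] / [c/(c+d)] = (1516/2221) / (1392/3678) = 0.68258/0.37847 = 1.80353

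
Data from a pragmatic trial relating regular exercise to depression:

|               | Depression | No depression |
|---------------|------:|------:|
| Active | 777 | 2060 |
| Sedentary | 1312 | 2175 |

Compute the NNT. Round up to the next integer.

10

Risk in treated group = 777/2837 = 0.27388; risk in control = 1312/3487 = 0.37625.
Absolute risk reduction = 0.37625 − 0.27388 = 0.10237
NNT = 1 / ARR = 1 / 0.10237 = 9.768 → round up → 10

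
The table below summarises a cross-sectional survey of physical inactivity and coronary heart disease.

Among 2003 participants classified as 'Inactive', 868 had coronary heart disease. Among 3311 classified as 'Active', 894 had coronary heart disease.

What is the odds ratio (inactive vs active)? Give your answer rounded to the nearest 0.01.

2.07

From the description: a = 868, b = 1135, c = 894, d = 2417.
OR = (a·d)/(b·c) = (868 × 2417) / (1135 × 894) = 2097956 / 1014690 = 2.06758
The odds of coronary heart disease are about 2.07 times as high in the inactive group.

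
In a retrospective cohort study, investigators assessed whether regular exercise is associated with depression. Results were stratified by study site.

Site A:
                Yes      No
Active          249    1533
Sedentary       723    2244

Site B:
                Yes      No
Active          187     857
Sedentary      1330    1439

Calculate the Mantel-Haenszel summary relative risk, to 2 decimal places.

0.46

RR_MH = Σ(aᵢ·n₀ᵢ/nᵢ) / Σ(cᵢ·n₁ᵢ/nᵢ), with n₁ᵢ = aᵢ+bᵢ (exposed), n₀ᵢ = cᵢ+dᵢ (unexposed), nᵢ = n₁ᵢ+n₀ᵢ.
Stratum 1 (Site A): n₁ = 1782, n₀ = 2967, n = 4749; a·n₀/n = 249·2967/4749 = 155.5660; c·n₁/n = 723·1782/4749 = 271.2963
Stratum 2 (Site B): n₁ = 1044, n₀ = 2769, n = 3813; a·n₀/n = 187·2769/3813 = 135.7994; c·n₁/n = 1330·1044/3813 = 364.1542
RR_MH = (155.5660 + 135.7994) / (271.2963 + 364.1542) = 291.3654 / 635.4505 = 0.45852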